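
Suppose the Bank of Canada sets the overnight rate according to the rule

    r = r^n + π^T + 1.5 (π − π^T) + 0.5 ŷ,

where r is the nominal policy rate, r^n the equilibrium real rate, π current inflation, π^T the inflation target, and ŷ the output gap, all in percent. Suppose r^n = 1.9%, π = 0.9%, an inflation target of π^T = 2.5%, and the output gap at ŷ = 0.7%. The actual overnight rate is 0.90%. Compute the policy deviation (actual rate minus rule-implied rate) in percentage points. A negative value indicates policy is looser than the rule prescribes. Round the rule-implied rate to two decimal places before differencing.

-1.45 pp

r = 1.9 + 2.5 + 1.5 × (0.9 − 2.5) + 0.5 × 0.7
   = 1.9 + 2.5 − 2.4 + 0.35 = 2.35
Deviation = 0.90 − 2.35 = -1.45 pp.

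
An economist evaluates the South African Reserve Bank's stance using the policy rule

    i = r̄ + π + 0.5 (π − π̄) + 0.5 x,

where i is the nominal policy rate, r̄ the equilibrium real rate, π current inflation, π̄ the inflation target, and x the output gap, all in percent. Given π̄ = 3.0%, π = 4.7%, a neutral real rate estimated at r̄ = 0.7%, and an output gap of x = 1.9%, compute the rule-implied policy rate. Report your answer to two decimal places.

7.20%

i = 0.7 + 4.7 + 0.5 × (4.7 − 3.0) + 0.5 × 1.9
   = 0.7 + 4.7 + 0.85 + 0.95 = 7.20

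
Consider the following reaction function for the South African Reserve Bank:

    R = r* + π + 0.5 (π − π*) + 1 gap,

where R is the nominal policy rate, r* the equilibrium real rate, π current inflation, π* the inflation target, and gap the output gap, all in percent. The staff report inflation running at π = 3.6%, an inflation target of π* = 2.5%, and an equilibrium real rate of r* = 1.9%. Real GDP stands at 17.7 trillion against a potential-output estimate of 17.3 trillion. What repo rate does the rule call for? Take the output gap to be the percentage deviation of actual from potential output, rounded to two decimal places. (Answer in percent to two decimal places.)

8.36%

Output gap = 100 × (17.7 − 17.3) / 17.3 = 2.31%.
R = 1.90 + 3.60 + 0.5 × (3.60 − 2.50) + 1 × 2.31
   = 1.90 + 3.6 + 0.55 + 2.31 = 8.36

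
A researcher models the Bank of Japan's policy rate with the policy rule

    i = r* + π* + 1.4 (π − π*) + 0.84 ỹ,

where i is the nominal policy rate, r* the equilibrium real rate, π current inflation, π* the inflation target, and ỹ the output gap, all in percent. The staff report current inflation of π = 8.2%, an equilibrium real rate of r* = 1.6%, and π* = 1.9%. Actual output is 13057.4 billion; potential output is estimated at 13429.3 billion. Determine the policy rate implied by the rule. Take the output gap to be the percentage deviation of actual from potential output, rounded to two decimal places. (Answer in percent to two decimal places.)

9.99%

Output gap = 100 × (13057.4 − 13429.3) / 13429.3 = -2.77%.
i = 1.60 + 1.90 + 1.4 × (8.20 − 1.90) + 0.84 × (-2.77)
   = 1.60 + 1.9 + 8.82 − 2.3268 = 9.99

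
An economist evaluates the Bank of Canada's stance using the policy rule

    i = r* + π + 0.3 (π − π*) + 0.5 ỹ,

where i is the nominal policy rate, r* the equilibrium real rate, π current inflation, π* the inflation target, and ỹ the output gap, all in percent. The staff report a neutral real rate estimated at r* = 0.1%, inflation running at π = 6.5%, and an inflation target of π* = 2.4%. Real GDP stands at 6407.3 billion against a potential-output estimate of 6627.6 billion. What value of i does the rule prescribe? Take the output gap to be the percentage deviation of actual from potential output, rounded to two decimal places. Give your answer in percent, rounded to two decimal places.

6.17%

Output gap = 100 × (6407.3 − 6627.6) / 6627.6 = -3.32%.
i = 0.10 + 6.50 + 0.3 × (6.50 − 2.40) + 0.5 × (-3.32)
   = 0.10 + 6.5 + 1.23 − 1.66 = 6.17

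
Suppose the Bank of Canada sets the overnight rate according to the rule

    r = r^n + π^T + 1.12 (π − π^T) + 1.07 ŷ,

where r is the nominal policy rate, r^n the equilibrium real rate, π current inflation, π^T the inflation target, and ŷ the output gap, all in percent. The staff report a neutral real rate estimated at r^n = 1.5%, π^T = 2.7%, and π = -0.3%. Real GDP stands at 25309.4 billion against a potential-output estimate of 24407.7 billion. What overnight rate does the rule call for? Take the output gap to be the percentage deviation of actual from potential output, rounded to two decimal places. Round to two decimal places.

4.79%

Output gap = 100 × (25309.4 − 24407.7) / 24407.7 = 3.69%.
r = 1.50 + 2.70 + 1.12 × (-0.30 − 2.70) + 1.07 × 3.69
   = 1.50 + 2.7 − 3.36 + 3.9483 = 4.79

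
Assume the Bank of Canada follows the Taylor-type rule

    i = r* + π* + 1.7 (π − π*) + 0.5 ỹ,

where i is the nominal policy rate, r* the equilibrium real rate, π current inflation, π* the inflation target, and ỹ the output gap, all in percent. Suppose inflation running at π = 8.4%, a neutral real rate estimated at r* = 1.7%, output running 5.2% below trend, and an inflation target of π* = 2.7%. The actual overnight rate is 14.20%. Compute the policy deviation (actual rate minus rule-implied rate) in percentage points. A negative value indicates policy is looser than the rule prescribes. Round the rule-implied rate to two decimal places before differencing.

Output 5.2% below potential → ỹ = -5.2.
i = 1.7 + 2.7 + 1.7 × (8.4 − 2.7) + 0.5 × (-5.2)
   = 1.7 + 2.7 + 9.69 − 2.6 = 11.49
Deviation = 14.20 − 11.49 = 2.71 pp.

2.71 pp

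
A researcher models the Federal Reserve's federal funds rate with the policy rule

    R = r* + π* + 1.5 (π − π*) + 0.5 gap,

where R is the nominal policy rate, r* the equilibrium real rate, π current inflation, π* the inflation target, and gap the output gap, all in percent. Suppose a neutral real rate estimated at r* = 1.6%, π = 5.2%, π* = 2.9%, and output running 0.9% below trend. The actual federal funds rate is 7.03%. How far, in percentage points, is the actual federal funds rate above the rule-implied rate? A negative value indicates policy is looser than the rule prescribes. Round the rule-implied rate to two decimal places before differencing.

Output 0.9% below potential → gap = -0.9.
R = 1.6 + 2.9 + 1.5 × (5.2 − 2.9) + 0.5 × (-0.9)
   = 1.6 + 2.9 + 3.45 − 0.45 = 7.50
Deviation = 7.03 − 7.50 = -0.47 pp.

-0.47 pp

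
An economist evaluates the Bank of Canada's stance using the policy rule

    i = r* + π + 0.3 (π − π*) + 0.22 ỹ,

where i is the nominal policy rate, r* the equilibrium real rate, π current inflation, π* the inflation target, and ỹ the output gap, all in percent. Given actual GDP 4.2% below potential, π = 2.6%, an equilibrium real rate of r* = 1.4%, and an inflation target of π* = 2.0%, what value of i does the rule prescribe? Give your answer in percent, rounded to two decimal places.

3.26%

Output 4.2% below potential → ỹ = -4.2.
i = 1.4 + 2.6 + 0.3 × (2.6 − 2.0) + 0.22 × (-4.2)
   = 1.4 + 2.6 + 0.18 − 0.924 = 3.26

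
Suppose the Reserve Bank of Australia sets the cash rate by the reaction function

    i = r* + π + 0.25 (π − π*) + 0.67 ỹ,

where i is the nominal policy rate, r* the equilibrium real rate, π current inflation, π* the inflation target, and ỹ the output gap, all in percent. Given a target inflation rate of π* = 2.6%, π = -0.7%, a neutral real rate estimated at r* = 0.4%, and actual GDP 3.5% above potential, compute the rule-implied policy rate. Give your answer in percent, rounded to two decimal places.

1.22%

Output 3.5% above potential → ỹ = 3.5.
i = 0.4 + (-0.7) + 0.25 × (-0.7 − 2.6) + 0.67 × 3.5
   = 0.4 − 0.7 − 0.825 + 2.345 = 1.22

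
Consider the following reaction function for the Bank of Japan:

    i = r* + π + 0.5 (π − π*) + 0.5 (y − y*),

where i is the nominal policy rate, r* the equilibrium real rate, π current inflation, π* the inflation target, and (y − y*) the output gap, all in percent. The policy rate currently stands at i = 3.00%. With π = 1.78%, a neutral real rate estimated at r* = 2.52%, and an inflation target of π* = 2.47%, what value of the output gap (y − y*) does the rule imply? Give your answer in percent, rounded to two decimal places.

0.5 (y − y*) = 3.00 − 2.52 − 1.78 − 0.5 × (1.78 − 2.47) = -0.955
(y − y*) = -0.955 / 0.5 = -1.91

-1.91%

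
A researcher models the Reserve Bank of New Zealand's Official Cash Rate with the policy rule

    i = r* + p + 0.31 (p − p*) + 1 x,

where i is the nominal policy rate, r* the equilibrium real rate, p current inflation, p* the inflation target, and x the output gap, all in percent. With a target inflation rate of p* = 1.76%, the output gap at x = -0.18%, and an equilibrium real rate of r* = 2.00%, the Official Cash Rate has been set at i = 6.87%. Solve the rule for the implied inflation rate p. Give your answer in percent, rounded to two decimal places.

4.27%

Collecting p: i = r* + (1 + 0.31) p − 0.31 p* + 1 x
1.31 p = 6.87 − 2.00 + 0.31 × 1.76 − 1 × (-0.18) = 5.5956
p = 5.5956 / 1.31 = 4.27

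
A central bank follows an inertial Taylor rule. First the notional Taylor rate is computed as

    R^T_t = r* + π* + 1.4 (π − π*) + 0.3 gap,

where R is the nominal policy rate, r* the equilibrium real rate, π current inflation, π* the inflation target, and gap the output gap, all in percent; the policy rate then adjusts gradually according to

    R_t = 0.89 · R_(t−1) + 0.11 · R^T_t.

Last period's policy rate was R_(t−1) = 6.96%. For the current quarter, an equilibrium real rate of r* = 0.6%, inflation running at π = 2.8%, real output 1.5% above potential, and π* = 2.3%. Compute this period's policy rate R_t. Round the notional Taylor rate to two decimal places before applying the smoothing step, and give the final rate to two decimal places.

6.64%

Output 1.5% above potential → gap = 1.5.
R^T_t = 0.6 + 2.3 + 1.4 × (2.8 − 2.3) + 0.3 × 1.5
   = 0.6 + 2.3 + 0.7 + 0.45 = 4.05
R_t = 0.89 × 6.96 + 0.11 × 4.05 = 6.1944 + 0.4455 = 6.64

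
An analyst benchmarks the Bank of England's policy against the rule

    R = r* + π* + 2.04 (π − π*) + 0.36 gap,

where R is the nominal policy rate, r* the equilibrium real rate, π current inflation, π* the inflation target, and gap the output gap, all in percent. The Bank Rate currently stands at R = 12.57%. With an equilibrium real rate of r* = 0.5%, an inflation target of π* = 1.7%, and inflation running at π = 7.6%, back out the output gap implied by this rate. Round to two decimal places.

0.36 gap = 12.57 − 0.5 − 1.7 − 2.04 × (7.6 − 1.7) = -1.666
gap = -1.666 / 0.36 = -4.63

-4.63%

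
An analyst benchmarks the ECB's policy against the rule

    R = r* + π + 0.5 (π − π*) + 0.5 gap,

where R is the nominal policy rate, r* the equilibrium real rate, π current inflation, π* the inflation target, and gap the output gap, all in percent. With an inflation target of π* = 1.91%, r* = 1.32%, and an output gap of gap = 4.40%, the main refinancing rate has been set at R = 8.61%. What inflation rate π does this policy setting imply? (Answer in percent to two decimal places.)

Collecting π: R = r* + (1 + 0.5) π − 0.5 π* + 0.5 gap
1.5 π = 8.61 − 1.32 + 0.5 × 1.91 − 0.5 × 4.40 = 6.045
π = 6.045 / 1.5 = 4.03

4.03%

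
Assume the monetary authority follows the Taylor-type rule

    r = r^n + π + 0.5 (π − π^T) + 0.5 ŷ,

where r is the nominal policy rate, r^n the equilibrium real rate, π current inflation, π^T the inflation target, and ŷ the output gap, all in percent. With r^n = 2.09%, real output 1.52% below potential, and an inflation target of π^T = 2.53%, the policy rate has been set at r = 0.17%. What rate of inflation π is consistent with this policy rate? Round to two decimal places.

Output 1.52% below potential → ŷ = -1.52.
Collecting π: r = r^n + (1 + 0.5) π − 0.5 π^T + 0.5 ŷ
1.5 π = 0.17 − 2.09 + 0.5 × 2.53 − 0.5 × (-1.52) = 0.105
π = 0.105 / 1.5 = 0.07

0.07%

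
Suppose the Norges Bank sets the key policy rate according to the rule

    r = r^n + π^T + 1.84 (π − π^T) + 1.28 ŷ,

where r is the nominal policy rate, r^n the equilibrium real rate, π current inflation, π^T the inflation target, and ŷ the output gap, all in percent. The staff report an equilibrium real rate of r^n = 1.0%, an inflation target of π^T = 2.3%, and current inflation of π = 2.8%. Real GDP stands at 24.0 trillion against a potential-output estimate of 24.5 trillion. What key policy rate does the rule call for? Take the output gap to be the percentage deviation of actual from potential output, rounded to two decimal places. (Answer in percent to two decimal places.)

1.61%

Output gap = 100 × (24.0 − 24.5) / 24.5 = -2.04%.
r = 1.00 + 2.30 + 1.84 × (2.80 − 2.30) + 1.28 × (-2.04)
   = 1.00 + 2.3 + 0.92 − 2.6112 = 1.61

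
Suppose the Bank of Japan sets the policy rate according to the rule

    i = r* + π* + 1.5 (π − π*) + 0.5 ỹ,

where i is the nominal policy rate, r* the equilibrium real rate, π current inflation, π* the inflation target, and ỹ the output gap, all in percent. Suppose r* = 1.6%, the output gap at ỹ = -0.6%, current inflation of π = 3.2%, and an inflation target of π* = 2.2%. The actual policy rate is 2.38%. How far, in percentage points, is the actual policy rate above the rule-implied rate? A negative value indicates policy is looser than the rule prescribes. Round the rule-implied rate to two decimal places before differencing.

i = 1.6 + 2.2 + 1.5 × (3.2 − 2.2) + 0.5 × (-0.6)
   = 1.6 + 2.2 + 1.5 − 0.3 = 5.00
Deviation = 2.38 − 5.00 = -2.62 pp.

-2.62 pp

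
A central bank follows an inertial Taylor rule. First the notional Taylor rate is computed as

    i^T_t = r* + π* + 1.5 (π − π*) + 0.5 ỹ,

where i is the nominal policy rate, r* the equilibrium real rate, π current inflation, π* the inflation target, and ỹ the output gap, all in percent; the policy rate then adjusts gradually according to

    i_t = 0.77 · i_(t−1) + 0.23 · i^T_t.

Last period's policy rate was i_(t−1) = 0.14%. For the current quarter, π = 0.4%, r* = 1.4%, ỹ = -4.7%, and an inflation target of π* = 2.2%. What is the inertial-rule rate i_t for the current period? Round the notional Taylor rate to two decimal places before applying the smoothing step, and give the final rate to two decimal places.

i^T_t = 1.4 + 2.2 + 1.5 × (0.4 − 2.2) + 0.5 × (-4.7)
   = 1.4 + 2.2 − 2.7 − 2.35 = -1.45
i_t = 0.77 × 0.14 + 0.23 × (-1.45) = 0.1078 − 0.3335 = -0.23

-0.23%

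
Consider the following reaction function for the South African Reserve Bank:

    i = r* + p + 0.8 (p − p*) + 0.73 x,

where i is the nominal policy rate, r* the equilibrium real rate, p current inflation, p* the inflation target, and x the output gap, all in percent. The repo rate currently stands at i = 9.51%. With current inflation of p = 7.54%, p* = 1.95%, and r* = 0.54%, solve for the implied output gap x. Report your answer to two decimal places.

0.73 x = 9.51 − 0.54 − 7.54 − 0.8 × (7.54 − 1.95) = -3.042
x = -3.042 / 0.73 = -4.17

-4.17%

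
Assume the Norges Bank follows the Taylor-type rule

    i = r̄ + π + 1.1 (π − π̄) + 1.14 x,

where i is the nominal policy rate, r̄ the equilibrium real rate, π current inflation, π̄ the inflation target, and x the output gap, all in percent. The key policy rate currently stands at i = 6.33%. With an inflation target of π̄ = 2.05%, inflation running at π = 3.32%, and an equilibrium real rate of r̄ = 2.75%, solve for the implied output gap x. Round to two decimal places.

1.14 x = 6.33 − 2.75 − 3.32 − 1.1 × (3.32 − 2.05) = -1.137
x = -1.137 / 1.14 = -1.00

-1.00%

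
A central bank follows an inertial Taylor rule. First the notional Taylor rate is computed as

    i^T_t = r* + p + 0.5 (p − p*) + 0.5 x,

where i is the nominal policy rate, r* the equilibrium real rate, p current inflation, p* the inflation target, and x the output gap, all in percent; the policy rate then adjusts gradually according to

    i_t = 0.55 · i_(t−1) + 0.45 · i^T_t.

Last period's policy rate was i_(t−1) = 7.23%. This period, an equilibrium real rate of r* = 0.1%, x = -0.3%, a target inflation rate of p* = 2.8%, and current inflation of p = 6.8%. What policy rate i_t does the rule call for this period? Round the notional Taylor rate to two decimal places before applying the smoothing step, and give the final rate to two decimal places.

i^T_t = 0.1 + 6.8 + 0.5 × (6.8 − 2.8) + 0.5 × (-0.3)
   = 0.1 + 6.8 + 2 − 0.15 = 8.75
i_t = 0.55 × 7.23 + 0.45 × 8.75 = 3.9765 + 3.9375 = 7.91

7.91%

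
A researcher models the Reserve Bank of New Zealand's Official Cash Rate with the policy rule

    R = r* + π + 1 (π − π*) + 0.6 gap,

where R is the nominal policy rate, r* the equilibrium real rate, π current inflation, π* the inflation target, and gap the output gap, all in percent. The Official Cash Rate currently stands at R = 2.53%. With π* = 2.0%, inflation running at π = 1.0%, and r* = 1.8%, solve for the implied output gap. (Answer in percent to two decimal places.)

0.6 gap = 2.53 − 1.8 − 1.0 − 1 × (1.0 − 2.0) = 0.73
gap = 0.73 / 0.6 = 1.22

1.22%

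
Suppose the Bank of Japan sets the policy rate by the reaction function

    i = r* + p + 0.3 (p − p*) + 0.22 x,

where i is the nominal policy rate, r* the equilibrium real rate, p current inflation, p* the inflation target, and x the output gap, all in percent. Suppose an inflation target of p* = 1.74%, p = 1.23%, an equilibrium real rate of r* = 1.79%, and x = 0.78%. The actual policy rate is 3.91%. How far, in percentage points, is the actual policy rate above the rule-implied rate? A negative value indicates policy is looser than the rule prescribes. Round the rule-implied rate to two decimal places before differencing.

i = 1.79 + 1.23 + 0.3 × (1.23 − 1.74) + 0.22 × 0.78
   = 1.79 + 1.23 − 0.153 + 0.1716 = 3.04
Deviation = 3.91 − 3.04 = 0.87 pp.

0.87 pp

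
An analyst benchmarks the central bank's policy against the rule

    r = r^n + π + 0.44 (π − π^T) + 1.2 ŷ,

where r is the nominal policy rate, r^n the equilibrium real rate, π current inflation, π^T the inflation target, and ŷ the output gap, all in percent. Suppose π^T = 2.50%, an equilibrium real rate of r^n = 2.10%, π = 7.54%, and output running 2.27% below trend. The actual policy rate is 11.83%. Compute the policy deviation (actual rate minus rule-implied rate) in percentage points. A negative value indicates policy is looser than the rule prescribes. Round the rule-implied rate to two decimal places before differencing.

Output 2.27% below potential → ŷ = -2.27.
r = 2.10 + 7.54 + 0.44 × (7.54 − 2.50) + 1.2 × (-2.27)
   = 2.10 + 7.54 + 2.2176 − 2.724 = 9.13
Deviation = 11.83 − 9.13 = 2.70 pp.

2.70 pp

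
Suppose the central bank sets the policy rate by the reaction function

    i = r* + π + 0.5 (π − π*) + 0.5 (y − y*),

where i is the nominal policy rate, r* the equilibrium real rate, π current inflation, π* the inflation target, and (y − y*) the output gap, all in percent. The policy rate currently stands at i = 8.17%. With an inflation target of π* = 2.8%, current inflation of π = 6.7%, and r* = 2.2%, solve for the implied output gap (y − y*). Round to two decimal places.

-5.36%

0.5 (y − y*) = 8.17 − 2.2 − 6.7 − 0.5 × (6.7 − 2.8) = -2.68
(y − y*) = -2.68 / 0.5 = -5.36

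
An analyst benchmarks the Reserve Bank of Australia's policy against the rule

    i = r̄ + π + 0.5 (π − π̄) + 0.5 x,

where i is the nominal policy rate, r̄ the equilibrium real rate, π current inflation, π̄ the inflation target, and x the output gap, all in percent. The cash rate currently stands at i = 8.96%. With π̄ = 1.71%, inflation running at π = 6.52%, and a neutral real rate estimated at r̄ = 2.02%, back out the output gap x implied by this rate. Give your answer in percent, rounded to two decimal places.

-3.97%

0.5 x = 8.96 − 2.02 − 6.52 − 0.5 × (6.52 − 1.71) = -1.985
x = -1.985 / 0.5 = -3.97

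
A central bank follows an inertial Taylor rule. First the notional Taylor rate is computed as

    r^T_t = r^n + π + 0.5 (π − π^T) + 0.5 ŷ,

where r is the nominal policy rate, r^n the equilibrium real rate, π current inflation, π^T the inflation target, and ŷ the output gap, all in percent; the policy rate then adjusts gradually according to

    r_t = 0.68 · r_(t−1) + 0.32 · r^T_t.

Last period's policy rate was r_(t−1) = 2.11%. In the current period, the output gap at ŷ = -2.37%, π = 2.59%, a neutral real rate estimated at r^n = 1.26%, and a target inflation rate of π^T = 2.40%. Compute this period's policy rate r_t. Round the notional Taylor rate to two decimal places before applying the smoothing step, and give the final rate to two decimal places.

2.32%

r^T_t = 1.26 + 2.59 + 0.5 × (2.59 − 2.40) + 0.5 × (-2.37)
   = 1.26 + 2.59 + 0.095 − 1.185 = 2.76
r_t = 0.68 × 2.11 + 0.32 × 2.76 = 1.4348 + 0.8832 = 2.32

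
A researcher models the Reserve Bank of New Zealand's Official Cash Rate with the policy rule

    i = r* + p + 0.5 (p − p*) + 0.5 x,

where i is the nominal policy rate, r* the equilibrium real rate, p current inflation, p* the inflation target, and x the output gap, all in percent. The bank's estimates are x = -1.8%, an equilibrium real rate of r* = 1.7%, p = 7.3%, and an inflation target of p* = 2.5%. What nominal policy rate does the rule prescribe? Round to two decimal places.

i = 1.7 + 7.3 + 0.5 × (7.3 − 2.5) + 0.5 × (-1.8)
   = 1.7 + 7.3 + 2.4 − 0.9 = 10.50

10.50%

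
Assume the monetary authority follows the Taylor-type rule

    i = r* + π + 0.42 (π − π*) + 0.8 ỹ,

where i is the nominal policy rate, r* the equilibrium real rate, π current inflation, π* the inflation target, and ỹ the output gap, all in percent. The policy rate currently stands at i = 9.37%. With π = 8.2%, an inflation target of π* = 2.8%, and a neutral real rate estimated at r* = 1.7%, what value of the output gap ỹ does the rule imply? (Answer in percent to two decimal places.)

0.8 ỹ = 9.37 − 1.7 − 8.2 − 0.42 × (8.2 − 2.8) = -2.798
ỹ = -2.798 / 0.8 = -3.50

-3.50%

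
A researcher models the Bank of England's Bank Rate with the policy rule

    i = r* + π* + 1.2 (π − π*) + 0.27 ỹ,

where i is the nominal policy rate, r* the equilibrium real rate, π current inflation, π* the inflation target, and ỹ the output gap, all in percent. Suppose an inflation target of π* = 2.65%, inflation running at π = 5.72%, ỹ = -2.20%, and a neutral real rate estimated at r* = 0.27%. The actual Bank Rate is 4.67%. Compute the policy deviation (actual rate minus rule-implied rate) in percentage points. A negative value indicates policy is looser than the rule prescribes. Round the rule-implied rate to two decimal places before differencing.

-1.34 pp

i = 0.27 + 2.65 + 1.2 × (5.72 − 2.65) + 0.27 × (-2.20)
   = 0.27 + 2.65 + 3.684 − 0.594 = 6.01
Deviation = 4.67 − 6.01 = -1.34 pp.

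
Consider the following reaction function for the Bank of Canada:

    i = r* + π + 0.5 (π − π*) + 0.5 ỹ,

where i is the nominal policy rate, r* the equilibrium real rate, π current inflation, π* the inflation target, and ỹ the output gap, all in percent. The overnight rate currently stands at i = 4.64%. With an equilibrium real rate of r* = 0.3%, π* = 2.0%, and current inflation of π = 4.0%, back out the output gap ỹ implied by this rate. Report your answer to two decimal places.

-1.32%

0.5 ỹ = 4.64 − 0.3 − 4.0 − 0.5 × (4.0 − 2.0) = -0.66
ỹ = -0.66 / 0.5 = -1.32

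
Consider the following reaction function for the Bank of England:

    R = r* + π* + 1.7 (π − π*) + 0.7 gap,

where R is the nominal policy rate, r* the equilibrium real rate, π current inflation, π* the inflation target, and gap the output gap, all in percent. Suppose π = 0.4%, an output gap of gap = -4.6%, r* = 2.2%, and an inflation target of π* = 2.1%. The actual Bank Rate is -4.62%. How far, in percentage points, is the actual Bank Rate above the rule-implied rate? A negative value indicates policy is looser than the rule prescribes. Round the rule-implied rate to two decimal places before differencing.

-2.81 pp

R = 2.2 + 2.1 + 1.7 × (0.4 − 2.1) + 0.7 × (-4.6)
   = 2.2 + 2.1 − 2.89 − 3.22 = -1.81
Deviation = -4.62 − (-1.81) = -2.81 pp.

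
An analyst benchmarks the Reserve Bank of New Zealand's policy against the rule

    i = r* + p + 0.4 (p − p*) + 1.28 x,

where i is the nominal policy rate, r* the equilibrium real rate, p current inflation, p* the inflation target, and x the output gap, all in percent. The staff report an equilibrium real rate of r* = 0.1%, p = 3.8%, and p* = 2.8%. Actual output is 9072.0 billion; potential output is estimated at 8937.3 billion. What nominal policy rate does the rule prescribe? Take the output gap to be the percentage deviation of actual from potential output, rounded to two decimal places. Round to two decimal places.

Output gap = 100 × (9072.0 − 8937.3) / 8937.3 = 1.51%.
i = 0.10 + 3.80 + 0.4 × (3.80 − 2.80) + 1.28 × 1.51
   = 0.10 + 3.8 + 0.4 + 1.9328 = 6.23

6.23%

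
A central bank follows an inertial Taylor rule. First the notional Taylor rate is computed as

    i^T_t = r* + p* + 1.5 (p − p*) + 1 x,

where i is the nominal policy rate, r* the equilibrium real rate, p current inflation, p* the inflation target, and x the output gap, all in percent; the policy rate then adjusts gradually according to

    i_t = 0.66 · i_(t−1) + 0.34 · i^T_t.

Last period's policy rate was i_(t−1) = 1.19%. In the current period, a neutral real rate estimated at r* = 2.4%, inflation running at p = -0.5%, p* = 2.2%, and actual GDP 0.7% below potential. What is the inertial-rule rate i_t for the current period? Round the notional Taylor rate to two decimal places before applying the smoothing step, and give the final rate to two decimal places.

0.73%

Output 0.7% below potential → x = -0.7.
i^T_t = 2.4 + 2.2 + 1.5 × (-0.5 − 2.2) + 1 × (-0.7)
   = 2.4 + 2.2 − 4.05 − 0.7 = -0.15
i_t = 0.66 × 1.19 + 0.34 × (-0.15) = 0.7854 − 0.051 = 0.73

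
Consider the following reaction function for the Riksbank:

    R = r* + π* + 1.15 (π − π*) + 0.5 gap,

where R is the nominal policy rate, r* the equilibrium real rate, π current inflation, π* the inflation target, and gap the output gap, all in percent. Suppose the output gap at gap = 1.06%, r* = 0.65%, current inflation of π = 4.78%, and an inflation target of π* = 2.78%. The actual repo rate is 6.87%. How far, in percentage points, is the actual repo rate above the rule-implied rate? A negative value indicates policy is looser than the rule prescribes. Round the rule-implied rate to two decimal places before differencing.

R = 0.65 + 2.78 + 1.15 × (4.78 − 2.78) + 0.5 × 1.06
   = 0.65 + 2.78 + 2.3 + 0.53 = 6.26
Deviation = 6.87 − 6.26 = 0.61 pp.

0.61 pp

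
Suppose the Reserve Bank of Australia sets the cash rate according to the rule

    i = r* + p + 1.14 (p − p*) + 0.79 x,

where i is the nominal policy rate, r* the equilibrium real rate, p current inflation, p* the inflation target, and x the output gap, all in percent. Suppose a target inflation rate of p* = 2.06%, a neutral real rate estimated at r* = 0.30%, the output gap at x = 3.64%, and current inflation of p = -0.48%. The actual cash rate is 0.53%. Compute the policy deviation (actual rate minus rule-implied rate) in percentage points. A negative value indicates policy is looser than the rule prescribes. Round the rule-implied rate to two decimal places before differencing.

i = 0.30 + (-0.48) + 1.14 × (-0.48 − 2.06) + 0.79 × 3.64
   = 0.30 − 0.48 − 2.8956 + 2.8756 = -0.20
Deviation = 0.53 − (-0.20) = 0.73 pp.

0.73 pp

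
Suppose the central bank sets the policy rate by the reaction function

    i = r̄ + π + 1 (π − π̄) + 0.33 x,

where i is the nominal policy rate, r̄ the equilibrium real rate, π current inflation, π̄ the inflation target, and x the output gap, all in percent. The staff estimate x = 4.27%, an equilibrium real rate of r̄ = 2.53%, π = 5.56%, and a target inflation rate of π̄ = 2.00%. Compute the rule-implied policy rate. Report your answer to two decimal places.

13.06%

i = 2.53 + 5.56 + 1 × (5.56 − 2.00) + 0.33 × 4.27
   = 2.53 + 5.56 + 3.56 + 1.4091 = 13.06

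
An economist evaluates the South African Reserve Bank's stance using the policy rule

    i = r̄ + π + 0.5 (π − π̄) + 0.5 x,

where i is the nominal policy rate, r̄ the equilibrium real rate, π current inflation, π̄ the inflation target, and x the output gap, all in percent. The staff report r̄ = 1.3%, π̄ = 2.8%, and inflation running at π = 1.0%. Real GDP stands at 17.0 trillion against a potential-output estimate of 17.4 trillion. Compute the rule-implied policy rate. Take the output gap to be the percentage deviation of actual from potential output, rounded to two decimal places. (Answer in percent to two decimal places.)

0.25%

Output gap = 100 × (17.0 − 17.4) / 17.4 = -2.30%.
i = 1.30 + 1.00 + 0.5 × (1.00 − 2.80) + 0.5 × (-2.30)
   = 1.30 + 1 − 0.9 − 1.15 = 0.25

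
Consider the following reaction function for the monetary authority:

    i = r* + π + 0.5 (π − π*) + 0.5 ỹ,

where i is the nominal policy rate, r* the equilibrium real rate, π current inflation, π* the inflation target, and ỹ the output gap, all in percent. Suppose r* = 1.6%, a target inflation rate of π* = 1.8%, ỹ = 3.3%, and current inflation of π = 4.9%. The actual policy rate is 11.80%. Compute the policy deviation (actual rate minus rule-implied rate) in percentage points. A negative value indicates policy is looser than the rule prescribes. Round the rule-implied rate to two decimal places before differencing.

i = 1.6 + 4.9 + 0.5 × (4.9 − 1.8) + 0.5 × 3.3
   = 1.6 + 4.9 + 1.55 + 1.65 = 9.70
Deviation = 11.80 − 9.70 = 2.10 pp.

2.10 pp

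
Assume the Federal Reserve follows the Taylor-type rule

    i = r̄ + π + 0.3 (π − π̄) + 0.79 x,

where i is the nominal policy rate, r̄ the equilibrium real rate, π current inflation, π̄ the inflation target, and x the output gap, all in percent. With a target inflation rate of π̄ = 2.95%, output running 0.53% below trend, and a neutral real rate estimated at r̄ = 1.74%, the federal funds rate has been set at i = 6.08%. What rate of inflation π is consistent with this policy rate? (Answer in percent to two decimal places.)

Output 0.53% below potential → x = -0.53.
Collecting π: i = r̄ + (1 + 0.3) π − 0.3 π̄ + 0.79 x
1.3 π = 6.08 − 1.74 + 0.3 × 2.95 − 0.79 × (-0.53) = 5.6437
π = 5.6437 / 1.3 = 4.34

4.34%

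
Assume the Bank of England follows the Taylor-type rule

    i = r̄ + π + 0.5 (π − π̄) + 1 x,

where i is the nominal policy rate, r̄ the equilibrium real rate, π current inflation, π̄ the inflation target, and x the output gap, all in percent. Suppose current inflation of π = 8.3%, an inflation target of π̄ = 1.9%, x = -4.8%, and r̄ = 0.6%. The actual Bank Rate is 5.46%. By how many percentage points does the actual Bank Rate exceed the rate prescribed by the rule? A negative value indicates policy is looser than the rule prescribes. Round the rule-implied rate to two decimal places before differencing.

i = 0.6 + 8.3 + 0.5 × (8.3 − 1.9) + 1 × (-4.8)
   = 0.6 + 8.3 + 3.2 − 4.8 = 7.30
Deviation = 5.46 − 7.30 = -1.84 pp.

-1.84 pp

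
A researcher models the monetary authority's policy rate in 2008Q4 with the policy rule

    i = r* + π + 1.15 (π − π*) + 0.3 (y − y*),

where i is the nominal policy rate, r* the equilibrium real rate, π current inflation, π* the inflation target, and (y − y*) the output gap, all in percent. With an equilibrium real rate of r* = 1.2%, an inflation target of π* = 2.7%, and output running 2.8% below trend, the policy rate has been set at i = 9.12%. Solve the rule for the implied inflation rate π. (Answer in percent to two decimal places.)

5.52%

Output 2.8% below potential → (y − y*) = -2.8.
Collecting π: i = r* + (1 + 1.15) π − 1.15 π* + 0.3 (y − y*)
2.15 π = 9.12 − 1.2 + 1.15 × 2.7 − 0.3 × (-2.8) = 11.865
π = 11.865 / 2.15 = 5.52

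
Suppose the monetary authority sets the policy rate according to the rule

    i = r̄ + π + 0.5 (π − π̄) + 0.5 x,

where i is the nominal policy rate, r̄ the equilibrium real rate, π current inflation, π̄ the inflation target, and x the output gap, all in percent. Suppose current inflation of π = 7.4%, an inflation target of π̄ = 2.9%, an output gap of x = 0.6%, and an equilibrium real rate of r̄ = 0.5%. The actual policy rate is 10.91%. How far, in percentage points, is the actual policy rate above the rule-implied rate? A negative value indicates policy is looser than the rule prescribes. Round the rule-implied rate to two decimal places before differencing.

0.46 pp

i = 0.5 + 7.4 + 0.5 × (7.4 − 2.9) + 0.5 × 0.6
   = 0.5 + 7.4 + 2.25 + 0.3 = 10.45
Deviation = 10.91 − 10.45 = 0.46 pp.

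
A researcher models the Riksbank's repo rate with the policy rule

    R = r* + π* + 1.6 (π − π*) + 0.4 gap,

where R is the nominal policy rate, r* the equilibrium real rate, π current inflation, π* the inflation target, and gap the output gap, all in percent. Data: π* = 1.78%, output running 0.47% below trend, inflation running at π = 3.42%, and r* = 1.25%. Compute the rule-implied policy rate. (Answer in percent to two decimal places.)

5.47%

Output 0.47% below potential → gap = -0.47.
R = 1.25 + 1.78 + 1.6 × (3.42 − 1.78) + 0.4 × (-0.47)
   = 1.25 + 1.78 + 2.624 − 0.188 = 5.47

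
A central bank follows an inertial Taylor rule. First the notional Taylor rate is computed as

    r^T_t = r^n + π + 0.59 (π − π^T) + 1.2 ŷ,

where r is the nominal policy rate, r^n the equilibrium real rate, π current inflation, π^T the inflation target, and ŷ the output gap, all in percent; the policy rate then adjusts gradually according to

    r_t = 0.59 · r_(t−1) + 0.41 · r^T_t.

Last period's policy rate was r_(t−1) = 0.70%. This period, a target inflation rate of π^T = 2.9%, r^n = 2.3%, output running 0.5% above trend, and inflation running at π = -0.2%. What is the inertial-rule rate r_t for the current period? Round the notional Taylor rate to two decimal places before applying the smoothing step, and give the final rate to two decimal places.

Output 0.5% above potential → ŷ = 0.5.
r^T_t = 2.3 + (-0.2) + 0.59 × (-0.2 − 2.9) + 1.2 × 0.5
   = 2.3 − 0.2 − 1.829 + 0.6 = 0.87
r_t = 0.59 × 0.70 + 0.41 × 0.87 = 0.413 + 0.3567 = 0.77

0.77%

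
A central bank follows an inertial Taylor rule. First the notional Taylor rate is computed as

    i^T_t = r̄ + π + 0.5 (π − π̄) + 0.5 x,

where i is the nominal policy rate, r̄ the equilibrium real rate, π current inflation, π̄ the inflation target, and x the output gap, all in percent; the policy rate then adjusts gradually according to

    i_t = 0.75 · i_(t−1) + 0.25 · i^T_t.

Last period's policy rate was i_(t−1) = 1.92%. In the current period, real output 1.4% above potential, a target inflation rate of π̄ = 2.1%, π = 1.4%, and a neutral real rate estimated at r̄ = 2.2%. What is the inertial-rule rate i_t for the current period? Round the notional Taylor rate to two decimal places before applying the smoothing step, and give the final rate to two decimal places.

Output 1.4% above potential → x = 1.4.
i^T_t = 2.2 + 1.4 + 0.5 × (1.4 − 2.1) + 0.5 × 1.4
   = 2.2 + 1.4 − 0.35 + 0.7 = 3.95
i_t = 0.75 × 1.92 + 0.25 × 3.95 = 1.44 + 0.9875 = 2.43

2.43%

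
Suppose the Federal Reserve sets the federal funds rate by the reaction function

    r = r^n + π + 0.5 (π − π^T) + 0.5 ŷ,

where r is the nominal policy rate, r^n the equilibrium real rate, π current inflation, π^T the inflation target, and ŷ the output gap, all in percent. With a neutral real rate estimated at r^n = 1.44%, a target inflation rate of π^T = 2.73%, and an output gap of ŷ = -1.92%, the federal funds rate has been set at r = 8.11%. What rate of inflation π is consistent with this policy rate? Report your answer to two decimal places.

Collecting π: r = r^n + (1 + 0.5) π − 0.5 π^T + 0.5 ŷ
1.5 π = 8.11 − 1.44 + 0.5 × 2.73 − 0.5 × (-1.92) = 8.995
π = 8.995 / 1.5 = 6.00

6.00%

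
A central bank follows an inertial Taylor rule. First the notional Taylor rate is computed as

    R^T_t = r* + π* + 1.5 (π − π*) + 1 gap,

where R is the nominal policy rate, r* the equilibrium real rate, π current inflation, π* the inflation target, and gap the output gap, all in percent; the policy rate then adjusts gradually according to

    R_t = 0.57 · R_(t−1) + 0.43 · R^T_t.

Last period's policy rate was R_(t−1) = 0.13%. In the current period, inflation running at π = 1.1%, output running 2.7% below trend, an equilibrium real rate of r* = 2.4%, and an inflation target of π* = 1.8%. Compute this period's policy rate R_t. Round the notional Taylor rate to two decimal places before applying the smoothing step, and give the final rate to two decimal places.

0.27%

Output 2.7% below potential → gap = -2.7.
R^T_t = 2.4 + 1.8 + 1.5 × (1.1 − 1.8) + 1 × (-2.7)
   = 2.4 + 1.8 − 1.05 − 2.7 = 0.45
R_t = 0.57 × 0.13 + 0.43 × 0.45 = 0.0741 + 0.1935 = 0.27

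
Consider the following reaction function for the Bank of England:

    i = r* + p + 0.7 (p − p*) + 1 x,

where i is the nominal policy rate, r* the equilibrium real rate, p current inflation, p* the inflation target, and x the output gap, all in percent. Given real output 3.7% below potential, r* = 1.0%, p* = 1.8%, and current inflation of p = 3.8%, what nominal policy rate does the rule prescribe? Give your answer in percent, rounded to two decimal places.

Output 3.7% below potential → x = -3.7.
i = 1.0 + 3.8 + 0.7 × (3.8 − 1.8) + 1 × (-3.7)
   = 1.0 + 3.8 + 1.4 − 3.7 = 2.50

2.50%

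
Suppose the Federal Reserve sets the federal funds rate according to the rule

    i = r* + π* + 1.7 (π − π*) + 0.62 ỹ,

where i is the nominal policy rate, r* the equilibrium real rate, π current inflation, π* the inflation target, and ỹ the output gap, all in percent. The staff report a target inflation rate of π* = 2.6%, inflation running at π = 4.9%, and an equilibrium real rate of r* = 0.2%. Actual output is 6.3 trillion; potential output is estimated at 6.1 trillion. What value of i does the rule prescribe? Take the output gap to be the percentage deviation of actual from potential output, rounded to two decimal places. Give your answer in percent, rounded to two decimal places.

Output gap = 100 × (6.3 − 6.1) / 6.1 = 3.28%.
i = 0.20 + 2.60 + 1.7 × (4.90 − 2.60) + 0.62 × 3.28
   = 0.20 + 2.6 + 3.91 + 2.0336 = 8.74

8.74%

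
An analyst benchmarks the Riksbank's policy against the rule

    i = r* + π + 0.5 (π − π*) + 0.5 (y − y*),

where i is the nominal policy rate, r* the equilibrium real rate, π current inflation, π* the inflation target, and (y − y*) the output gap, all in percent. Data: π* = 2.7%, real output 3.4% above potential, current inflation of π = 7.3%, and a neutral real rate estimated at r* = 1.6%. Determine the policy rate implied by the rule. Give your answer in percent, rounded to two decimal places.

Output 3.4% above potential → (y − y*) = 3.4.
i = 1.6 + 7.3 + 0.5 × (7.3 − 2.7) + 0.5 × 3.4
   = 1.6 + 7.3 + 2.3 + 1.7 = 12.90

12.90%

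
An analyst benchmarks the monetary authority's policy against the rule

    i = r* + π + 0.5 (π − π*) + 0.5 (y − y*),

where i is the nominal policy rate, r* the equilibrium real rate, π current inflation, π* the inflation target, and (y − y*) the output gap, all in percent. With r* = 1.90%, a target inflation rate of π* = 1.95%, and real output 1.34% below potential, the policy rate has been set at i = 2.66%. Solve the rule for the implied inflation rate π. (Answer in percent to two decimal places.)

1.60%

Output 1.34% below potential → (y − y*) = -1.34.
Collecting π: i = r* + (1 + 0.5) π − 0.5 π* + 0.5 (y − y*)
1.5 π = 2.66 − 1.90 + 0.5 × 1.95 − 0.5 × (-1.34) = 2.405
π = 2.405 / 1.5 = 1.60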